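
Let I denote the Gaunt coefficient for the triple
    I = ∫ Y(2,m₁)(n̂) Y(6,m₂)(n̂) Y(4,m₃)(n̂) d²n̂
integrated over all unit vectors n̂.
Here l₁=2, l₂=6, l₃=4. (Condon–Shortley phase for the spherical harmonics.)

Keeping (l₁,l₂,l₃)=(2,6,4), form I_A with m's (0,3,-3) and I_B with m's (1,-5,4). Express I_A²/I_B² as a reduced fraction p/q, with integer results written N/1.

Shared (l₁,l₂,l₃)=(2,6,4): N and (l;000)² cancel in I_A²/I_B².
A: Δ = 4!·0!·8!/13! = 1/6435; Racah Σ t=2..2: t=2:+1/20160 = 1/20160; ⇒ 3j(2 6 4; 0 3 -3)² = 12/715, sgn -1
B: Δ = 4!·0!·8!/13! = 1/6435; Racah Σ t=1..1: t=1:−1/241920 = -1/241920; ⇒ 3j(2 6 4; 1 -5 4)² = 1/39, sgn -1
I_A²/I_B² = (12/715)/(1/39) = 36/55

36/55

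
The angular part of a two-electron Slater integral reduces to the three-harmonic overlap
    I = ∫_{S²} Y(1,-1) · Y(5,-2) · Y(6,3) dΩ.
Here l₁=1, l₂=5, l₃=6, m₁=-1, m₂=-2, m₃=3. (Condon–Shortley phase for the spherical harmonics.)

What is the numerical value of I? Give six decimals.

-0.245154

Checks pass: Σm=0; 12 even; l₃=6∈[4,6].
(2·1+1)(2·5+1)(2·6+1) = 429
Δ: 0! 2! 10! / 13! → 1/858
sum: t=0:+1/14400 = 1/14400
3j²(1 5 6; 0 0 0) = Δ·Π!·Σ² = 6/143  (sign +1)
sum: t=0:+1/60480 = 1/60480
3j²(1 5 6; -1 -2 3) = Δ·Π!·Σ² = 6/143  (sign -1)
combine: 4πI² = 429·6/143·6/143 = 108/143
take √, sign -1: I = -0.24515397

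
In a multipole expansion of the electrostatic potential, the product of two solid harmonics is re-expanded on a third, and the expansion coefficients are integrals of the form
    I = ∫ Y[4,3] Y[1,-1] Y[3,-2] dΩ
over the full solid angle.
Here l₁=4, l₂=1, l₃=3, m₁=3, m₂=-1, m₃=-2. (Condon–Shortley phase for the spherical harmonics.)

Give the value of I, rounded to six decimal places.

m-sum 0 ✓  L=8 even ✓  3≤3≤5 ✓
Π(2lᵢ+1) = 9×3×7 = 189
triangle coeff Δ(4,1,3) = 1/252
Σ_t [1,1]: t=1:−1/36 = -1/36
(3j)²=4/63 [(4 1 3; 0 0 0)], sign=+1
Σ_t [0,0]: t=0:+1/240 = 1/240
(3j)²=1/12 [(4 1 3; 3 -1 -2)], sign=-1
⇒ 4πI² = 1/1
I = (-1)√(1/1/(4π)) = -0.28209479

-0.282095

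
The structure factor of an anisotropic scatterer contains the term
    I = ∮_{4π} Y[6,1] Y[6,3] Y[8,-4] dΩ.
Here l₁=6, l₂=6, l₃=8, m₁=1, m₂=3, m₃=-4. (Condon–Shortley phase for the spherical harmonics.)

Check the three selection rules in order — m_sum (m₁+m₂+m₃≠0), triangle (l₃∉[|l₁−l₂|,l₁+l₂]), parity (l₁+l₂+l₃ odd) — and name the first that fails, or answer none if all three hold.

none

azimuthal sum: 1 + 3 − 4 = 0  ✓
0 ≤ 8 ≤ 12 (triangle on l)  ✓
L = 6 + 6 + 8 = 20 (even)  ✓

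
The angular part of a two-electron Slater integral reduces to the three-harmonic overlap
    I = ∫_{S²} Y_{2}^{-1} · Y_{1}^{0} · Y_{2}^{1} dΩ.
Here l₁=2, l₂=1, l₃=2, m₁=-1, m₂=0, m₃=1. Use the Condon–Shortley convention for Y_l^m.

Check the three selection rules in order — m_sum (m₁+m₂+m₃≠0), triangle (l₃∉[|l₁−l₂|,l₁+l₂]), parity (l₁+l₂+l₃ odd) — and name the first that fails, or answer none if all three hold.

parity

m₁+m₂+m₃ = -1 + 0 + 1 = 0  ✓
triangle: |2−1|=1 ≤ l₃=2 ≤ 2+1=3  ✓
parity: l₁+l₂+l₃ = 5 is odd  ✗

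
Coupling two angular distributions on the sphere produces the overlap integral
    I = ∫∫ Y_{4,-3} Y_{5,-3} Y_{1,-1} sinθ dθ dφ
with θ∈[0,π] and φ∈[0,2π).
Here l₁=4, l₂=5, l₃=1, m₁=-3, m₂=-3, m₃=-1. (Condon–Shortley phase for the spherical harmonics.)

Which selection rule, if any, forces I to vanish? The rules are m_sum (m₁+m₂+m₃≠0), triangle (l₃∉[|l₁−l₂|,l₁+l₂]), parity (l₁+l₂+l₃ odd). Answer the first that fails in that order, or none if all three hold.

Σmᵢ = -7  ✗
l₃∈[|l₁−l₂|,l₁+l₂]=[1,9], have l₃=1
Σlᵢ = 10 ⇒ even

m_sum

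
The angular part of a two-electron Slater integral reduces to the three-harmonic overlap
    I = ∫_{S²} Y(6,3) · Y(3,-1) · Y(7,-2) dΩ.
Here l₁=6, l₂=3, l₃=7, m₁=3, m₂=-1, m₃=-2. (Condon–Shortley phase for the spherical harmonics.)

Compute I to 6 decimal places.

Rules hold: Σm=0, L=16 even, 3≤7≤9.
N = 13·7·15 = 1365
Δ = 2!·10!·4!/17! = 1/2042040
Racah Σ t=0..2: t=0:+1/207360 t=1:−1/57600 t=2:+1/207360 = -1/129600
⇒ 3j(6 3 7; 0 0 0)² = 168/12155, sgn +1
Racah Σ t=0..2: t=0:+1/241920 t=1:−1/483840 t=2:+1/17418240 = 37/17418240
⇒ 3j(6 3 7; 3 -1 -2)² = 1369/136136, sgn -1
4πI² = N·(3j₀)²·(3jₘ)² = 86247/454597
I = -1·√(0.189722/4π) = -0.12287224

-0.122872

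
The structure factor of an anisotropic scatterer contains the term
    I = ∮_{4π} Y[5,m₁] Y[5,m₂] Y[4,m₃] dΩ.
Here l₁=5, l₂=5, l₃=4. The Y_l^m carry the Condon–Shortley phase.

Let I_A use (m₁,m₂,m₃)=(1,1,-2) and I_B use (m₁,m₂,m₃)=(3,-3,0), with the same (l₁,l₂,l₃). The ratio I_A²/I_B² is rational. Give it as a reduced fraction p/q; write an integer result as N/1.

l's match ⇒ only the (l;m) 3-j factors differ between A and B.
A: triangle coeff Δ(5,5,4) = 1/3153150; Σ_t [2,4]: t=2:+1/4608 t=3:−1/1296 t=4:+1/4608 = -7/20736; (3j)²=20/1287 [(5 5 4; 1 1 -2)], sign=-1
B: triangle coeff Δ(5,5,4) = 1/3153150; Σ_t [0,2]: t=0:+1/11520 t=1:−1/4320 t=2:+1/27648 = -1/9216; (3j)²=2/143 [(5 5 4; 3 -3 0)], sign=-1
I_A²/I_B² = (20/1287)/(2/143) = 10/9

10/9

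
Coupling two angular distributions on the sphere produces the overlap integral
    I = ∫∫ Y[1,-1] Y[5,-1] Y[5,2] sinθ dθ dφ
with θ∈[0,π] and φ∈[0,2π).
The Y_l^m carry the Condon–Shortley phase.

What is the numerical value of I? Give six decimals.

0.000000

l₁+l₂+l₃=11 is odd: 3j(l;000)=0 ⇒ I=0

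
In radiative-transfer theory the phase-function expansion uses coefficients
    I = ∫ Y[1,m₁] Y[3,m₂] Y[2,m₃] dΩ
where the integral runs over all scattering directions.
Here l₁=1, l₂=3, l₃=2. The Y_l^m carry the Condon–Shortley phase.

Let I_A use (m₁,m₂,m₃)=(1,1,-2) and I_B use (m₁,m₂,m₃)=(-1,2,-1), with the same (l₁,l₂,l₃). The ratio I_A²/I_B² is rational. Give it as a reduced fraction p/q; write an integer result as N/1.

Same 1,3,2: normalisation and zero-m 3j drop out of the ratio.
A: Δ: 2! 0! 4! / 7! → 1/105; sum: t=0:+1/48 = 1/48; 3j²(1 3 2; 1 1 -2) = Δ·Π!·Σ² = 1/105  (sign +1)
B: Δ: 2! 0! 4! / 7! → 1/105; sum: t=2:+1/12 = 1/12; 3j²(1 3 2; -1 2 -1) = Δ·Π!·Σ² = 2/21  (sign -1)
I_A²/I_B² = (1/105)/(2/21) = 1/10

1/10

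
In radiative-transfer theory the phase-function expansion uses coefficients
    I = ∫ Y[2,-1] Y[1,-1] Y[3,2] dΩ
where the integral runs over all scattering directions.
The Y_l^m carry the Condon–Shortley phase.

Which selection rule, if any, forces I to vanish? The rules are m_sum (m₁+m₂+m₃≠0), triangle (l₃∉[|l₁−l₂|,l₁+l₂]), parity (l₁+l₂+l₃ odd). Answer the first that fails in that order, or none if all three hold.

none

m₁+m₂+m₃ = -1 − 1 + 2 = 0  ✓
triangle: |2−1|=1 ≤ l₃=3 ≤ 2+1=3  ✓
parity: l₁+l₂+l₃ = 6 is even  ✓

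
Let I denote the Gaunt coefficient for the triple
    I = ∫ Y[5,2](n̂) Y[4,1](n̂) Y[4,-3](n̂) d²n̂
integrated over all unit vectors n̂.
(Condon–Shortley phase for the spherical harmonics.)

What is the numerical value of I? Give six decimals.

0.000000

l₁+l₂+l₃=13 is odd: 3j(l;000)=0 ⇒ I=0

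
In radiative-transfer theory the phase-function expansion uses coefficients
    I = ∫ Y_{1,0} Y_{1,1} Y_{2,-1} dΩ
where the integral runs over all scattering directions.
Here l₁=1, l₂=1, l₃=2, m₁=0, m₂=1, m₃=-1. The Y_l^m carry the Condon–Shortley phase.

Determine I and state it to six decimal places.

Checks pass: Σm=0; 4 even; l₃=2∈[0,2].
(2·1+1)(2·1+1)(2·2+1) = 45
Δ: 0! 2! 2! / 5! → 1/30
sum: t=0:+1/1 = 1/1
3j²(1 1 2; 0 0 0) = Δ·Π!·Σ² = 2/15  (sign +1)
sum: t=0:+1/2 = 1/2
3j²(1 1 2; 0 1 -1) = Δ·Π!·Σ² = 1/10  (sign -1)
combine: 4πI² = 45·2/15·1/10 = 3/5
take √, sign -1: I = -0.21850969

-0.218510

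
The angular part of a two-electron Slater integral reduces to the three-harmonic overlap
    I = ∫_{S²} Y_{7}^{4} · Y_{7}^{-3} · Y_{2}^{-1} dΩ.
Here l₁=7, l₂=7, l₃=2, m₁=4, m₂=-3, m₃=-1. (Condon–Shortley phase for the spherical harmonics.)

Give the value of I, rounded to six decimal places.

0.162315

m-sum 0 ✓  L=16 even ✓  0≤2≤14 ✓
Π(2lᵢ+1) = 15×15×5 = 1125
triangle coeff Δ(7,7,2) = 1/185640
Σ_t [5,7]: t=5:−1/2419200 t=6:+1/518400 t=7:−1/2419200 = 1/907200
(3j)²=56/3315 [(7 7 2; 0 0 0)], sign=+1
Σ_t [2,3]: t=2:+1/14515200 t=3:−1/4354560 = -1/6220800
(3j)²=77/4420 [(7 7 2; 4 -3 -1)], sign=+1
⇒ 4πI² = 16170/48841
I = (+1)√(16170/48841/(4π)) = 0.16231468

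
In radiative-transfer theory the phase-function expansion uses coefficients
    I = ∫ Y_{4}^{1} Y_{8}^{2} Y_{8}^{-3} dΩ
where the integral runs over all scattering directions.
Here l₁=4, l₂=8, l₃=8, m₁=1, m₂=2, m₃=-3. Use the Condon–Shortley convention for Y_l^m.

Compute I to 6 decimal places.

m-sum 0 ✓  L=20 even ✓  4≤8≤12 ✓
Π(2lᵢ+1) = 9×17×17 = 2601
triangle coeff Δ(4,8,8) = 1/185175900
Σ_t [0,4]: t=0:+1/557383680 t=1:−1/21772800 t=2:+1/8294400 t=3:−1/21772800 t=4:+1/557383680 = 1/30965760
(3j)²=36/4199 [(4 8 8; 0 0 0)], sign=+1
Σ_t [0,3]: t=0:+1/1045094400 t=1:−1/52254720 t=2:+1/23224320 t=3:−1/87091200 = 1/74649600
(3j)²=110/12597 [(4 8 8; 1 2 -3)], sign=-1
⇒ 4πI² = 11880/61009
I = (-1)√(11880/61009/(4π)) = -0.12448194

-0.124482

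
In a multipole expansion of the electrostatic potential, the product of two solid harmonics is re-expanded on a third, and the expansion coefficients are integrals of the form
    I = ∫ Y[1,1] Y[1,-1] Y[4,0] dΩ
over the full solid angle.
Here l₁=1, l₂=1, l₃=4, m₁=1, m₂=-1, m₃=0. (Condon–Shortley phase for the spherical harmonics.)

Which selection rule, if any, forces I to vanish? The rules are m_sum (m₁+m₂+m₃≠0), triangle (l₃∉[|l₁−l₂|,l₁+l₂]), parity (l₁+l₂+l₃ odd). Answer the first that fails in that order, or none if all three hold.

Σmᵢ = 0  ✓
l₃∈[|l₁−l₂|,l₁+l₂]=[0,2], have l₃=4  ✗
Σlᵢ = 6 ⇒ even

triangle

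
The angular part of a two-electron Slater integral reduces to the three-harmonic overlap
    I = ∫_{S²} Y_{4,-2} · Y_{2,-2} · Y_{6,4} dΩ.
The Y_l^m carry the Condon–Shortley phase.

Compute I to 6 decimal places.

0.230476

m-sum 0 ✓  L=12 even ✓  2≤6≤6 ✓
Π(2lᵢ+1) = 9×5×13 = 585
triangle coeff Δ(4,2,6) = 1/6435
Σ_t [0,0]: t=0:+1/2304 = 1/2304
(3j)²=5/143 [(4 2 6; 0 0 0)], sign=+1
Σ_t [0,0]: t=0:+1/34560 = 1/34560
(3j)²=14/429 [(4 2 6; -2 -2 4)], sign=+1
⇒ 4πI² = 1050/1573
I = (+1)√(1050/1573/(4π)) = 0.23047581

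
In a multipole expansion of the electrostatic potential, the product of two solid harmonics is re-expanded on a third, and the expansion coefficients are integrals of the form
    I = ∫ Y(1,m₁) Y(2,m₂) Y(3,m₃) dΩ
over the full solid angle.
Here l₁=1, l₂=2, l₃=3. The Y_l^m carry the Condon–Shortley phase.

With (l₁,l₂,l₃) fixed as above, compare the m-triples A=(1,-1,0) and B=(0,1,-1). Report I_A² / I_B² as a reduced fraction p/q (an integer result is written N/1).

3/8

l's match ⇒ only the (l;m) 3-j factors differ between A and B.
A: triangle coeff Δ(1,2,3) = 1/105; Σ_t [0,0]: t=0:+1/12 = 1/12; (3j)²=1/35 [(1 2 3; 1 -1 0)], sign=-1
B: triangle coeff Δ(1,2,3) = 1/105; Σ_t [0,0]: t=0:+1/6 = 1/6; (3j)²=8/105 [(1 2 3; 0 1 -1)], sign=+1
I_A²/I_B² = (1/35)/(8/105) = 3/8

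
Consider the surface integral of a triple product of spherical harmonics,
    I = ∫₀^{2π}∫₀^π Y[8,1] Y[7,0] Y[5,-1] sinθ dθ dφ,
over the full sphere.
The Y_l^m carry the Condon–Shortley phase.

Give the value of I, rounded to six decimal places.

Rules hold: Σm=0, L=20 even, 1≤5≤15.
N = 17·15·11 = 2805
Δ = 10!·6!·4!/21! = 1/814773960
Racah Σ t=3..7: t=3:−1/87091200 t=4:+1/4976640 t=5:−1/2073600 t=6:+1/4976640 t=7:−1/87091200 = -1/9676800
⇒ 3j(8 7 5; 0 0 0)² = 360/46189, sgn +1
Racah Σ t=3..7: t=3:−1/34836480 t=4:+1/3732480 t=5:−1/2764800 t=6:+1/12441600 t=7:−1/522547200 = -23/522547200
⇒ 3j(8 7 5; 1 0 -1)² = 529/277134, sgn -1
4πI² = N·(3j₀)²·(3jₘ)² = 476100/11408683
I = -1·√(0.0417314/4π) = -0.05762705

-0.057627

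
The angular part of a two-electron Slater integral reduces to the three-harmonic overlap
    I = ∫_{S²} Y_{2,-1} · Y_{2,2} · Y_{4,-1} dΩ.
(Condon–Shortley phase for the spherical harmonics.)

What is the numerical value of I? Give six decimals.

Checks pass: Σm=0; 8 even; l₃=4∈[0,4].
(2·2+1)(2·2+1)(2·4+1) = 225
Δ: 0! 4! 4! / 9! → 1/630
sum: t=0:+1/16 = 1/16
3j²(2 2 4; 0 0 0) = Δ·Π!·Σ² = 2/35  (sign +1)
sum: t=0:+1/144 = 1/144
3j²(2 2 4; -1 2 -1) = Δ·Π!·Σ² = 1/126  (sign -1)
combine: 4πI² = 225·2/35·1/126 = 5/49
take √, sign -1: I = -0.09011188

-0.090112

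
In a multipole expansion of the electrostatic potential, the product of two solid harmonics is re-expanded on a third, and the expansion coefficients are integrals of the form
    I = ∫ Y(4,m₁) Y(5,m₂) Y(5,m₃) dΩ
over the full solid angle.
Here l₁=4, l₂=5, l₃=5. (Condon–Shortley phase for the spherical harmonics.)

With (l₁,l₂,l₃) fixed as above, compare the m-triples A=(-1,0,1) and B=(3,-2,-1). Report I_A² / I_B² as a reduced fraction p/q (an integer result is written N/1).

Same 4,5,5: normalisation and zero-m 3j drop out of the ratio.
A: Δ: 4! 4! 6! / 15! → 1/3153150; sum: t=1:−1/6912 t=2:+1/864 t=3:−1/1152 t=4:+1/17280 = 7/34560; 3j²(4 5 5; -1 0 1) = Δ·Π!·Σ² = 1/429  (sign +1)
B: Δ: 4! 4! 6! / 15! → 1/3153150; sum: t=0:+1/5184 t=1:−1/6912 = 1/20736; 3j²(4 5 5; 3 -2 -1) = Δ·Π!·Σ² = 5/2574  (sign +1)
I_A²/I_B² = (1/429)/(5/2574) = 6/5

6/5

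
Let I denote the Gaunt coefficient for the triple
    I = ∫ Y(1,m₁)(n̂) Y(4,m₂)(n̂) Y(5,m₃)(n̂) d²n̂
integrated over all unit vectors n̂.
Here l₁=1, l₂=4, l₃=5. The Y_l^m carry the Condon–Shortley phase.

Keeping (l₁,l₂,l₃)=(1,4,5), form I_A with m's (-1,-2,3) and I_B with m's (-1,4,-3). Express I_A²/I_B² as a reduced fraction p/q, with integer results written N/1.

28/1

l's match ⇒ only the (l;m) 3-j factors differ between A and B.
A: triangle coeff Δ(1,4,5) = 1/495; Σ_t [0,0]: t=0:+1/2880 = 1/2880; (3j)²=28/495 [(1 4 5; -1 -2 3)], sign=+1
B: triangle coeff Δ(1,4,5) = 1/495; Σ_t [0,0]: t=0:+1/80640 = 1/80640; (3j)²=1/495 [(1 4 5; -1 4 -3)], sign=+1
I_A²/I_B² = (28/495)/(1/495) = 28/1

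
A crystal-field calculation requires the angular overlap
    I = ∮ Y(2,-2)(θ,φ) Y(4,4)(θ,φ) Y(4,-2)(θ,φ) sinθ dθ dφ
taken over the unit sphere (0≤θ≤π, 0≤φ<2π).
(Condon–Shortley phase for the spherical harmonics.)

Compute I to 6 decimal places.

Rules hold: Σm=0, L=10 even, 2≤4≤6.
N = 5·9·9 = 405
Δ = 2!·2!·6!/11! = 1/13860
Racah Σ t=0..2: t=0:+1/192 t=1:−1/36 t=2:+1/192 = -5/288
⇒ 3j(2 4 4; 0 0 0)² = 20/693, sgn -1
Racah Σ t=2..2: t=2:+1/2880 = 1/2880
⇒ 3j(2 4 4; -2 4 -2)² = 2/165, sgn +1
4πI² = N·(3j₀)²·(3jₘ)² = 120/847
I = -1·√(0.141677/4π) = -0.10618031

-0.106180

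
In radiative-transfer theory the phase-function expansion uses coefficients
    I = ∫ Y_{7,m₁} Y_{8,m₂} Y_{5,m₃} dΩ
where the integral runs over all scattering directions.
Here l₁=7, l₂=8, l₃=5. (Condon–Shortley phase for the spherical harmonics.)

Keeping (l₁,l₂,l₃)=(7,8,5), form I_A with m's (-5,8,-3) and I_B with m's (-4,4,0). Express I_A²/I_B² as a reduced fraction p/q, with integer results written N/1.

Shared (l₁,l₂,l₃)=(7,8,5): N and (l;000)² cancel in I_A²/I_B².
A: Δ = 10!·4!·6!/21! = 1/814773960; Racah Σ t=10..10: t=10:+1/10450944000 = 1/10450944000; ⇒ 3j(7 8 5; -5 8 -3)² = 88/4845, sgn +1
B: Δ = 10!·4!·6!/21! = 1/814773960; Racah Σ t=7..10: t=7:−1/87091200 t=8:+1/23224320 t=9:−1/52254720 t=10:+1/1045094400 = 1/74649600; ⇒ 3j(7 8 5; -4 4 0)² = 110/12597, sgn -1
I_A²/I_B² = (88/4845)/(110/12597) = 52/25

52/25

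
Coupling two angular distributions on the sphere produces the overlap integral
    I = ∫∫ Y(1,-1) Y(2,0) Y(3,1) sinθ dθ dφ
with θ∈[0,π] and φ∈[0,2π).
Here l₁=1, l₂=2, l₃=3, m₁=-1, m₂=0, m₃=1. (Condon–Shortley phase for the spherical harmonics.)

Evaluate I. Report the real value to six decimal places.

m-sum 0 ✓  L=6 even ✓  1≤3≤3 ✓
Π(2lᵢ+1) = 3×5×7 = 105
triangle coeff Δ(1,2,3) = 1/105
Σ_t [0,0]: t=0:+1/4 = 1/4
(3j)²=3/35 [(1 2 3; 0 0 0)], sign=-1
Σ_t [0,0]: t=0:+1/8 = 1/8
(3j)²=2/35 [(1 2 3; -1 0 1)], sign=+1
⇒ 4πI² = 18/35
I = (-1)√(18/35/(4π)) = -0.20230066

-0.202301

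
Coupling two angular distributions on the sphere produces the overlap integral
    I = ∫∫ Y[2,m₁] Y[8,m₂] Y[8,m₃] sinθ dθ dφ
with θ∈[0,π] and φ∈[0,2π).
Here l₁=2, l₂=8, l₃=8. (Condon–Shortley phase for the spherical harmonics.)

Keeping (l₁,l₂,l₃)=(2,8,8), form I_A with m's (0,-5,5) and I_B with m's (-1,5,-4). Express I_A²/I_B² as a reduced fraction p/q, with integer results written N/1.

1/702

Shared (l₁,l₂,l₃)=(2,8,8): N and (l;000)² cancel in I_A²/I_B².
A: Δ = 2!·2!·14!/19! = 1/348840; Racah Σ t=0..2: t=0:+1/958003200 t=1:−1/958003200 t=2:+1/24908083200 = 1/24908083200; ⇒ 3j(2 8 8; 0 -5 5)² = 1/38760, sgn -1
B: Δ = 2!·2!·14!/19! = 1/348840; Racah Σ t=1..2: t=1:−1/1916006400 t=2:+1/479001600 = 1/638668800; ⇒ 3j(2 8 8; -1 5 -4)² = 117/6460, sgn +1
I_A²/I_B² = (1/38760)/(117/6460) = 1/702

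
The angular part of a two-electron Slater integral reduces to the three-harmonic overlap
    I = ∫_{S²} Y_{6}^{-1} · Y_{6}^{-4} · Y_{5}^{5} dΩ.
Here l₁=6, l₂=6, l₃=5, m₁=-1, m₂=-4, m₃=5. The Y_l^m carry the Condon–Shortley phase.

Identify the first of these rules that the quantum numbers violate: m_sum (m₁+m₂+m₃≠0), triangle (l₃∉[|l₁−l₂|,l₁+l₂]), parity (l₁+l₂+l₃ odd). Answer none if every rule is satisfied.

Σmᵢ = 0  ✓
l₃∈[|l₁−l₂|,l₁+l₂]=[0,12], have l₃=5  ✓
Σlᵢ = 17 ⇒ odd  ✗

parity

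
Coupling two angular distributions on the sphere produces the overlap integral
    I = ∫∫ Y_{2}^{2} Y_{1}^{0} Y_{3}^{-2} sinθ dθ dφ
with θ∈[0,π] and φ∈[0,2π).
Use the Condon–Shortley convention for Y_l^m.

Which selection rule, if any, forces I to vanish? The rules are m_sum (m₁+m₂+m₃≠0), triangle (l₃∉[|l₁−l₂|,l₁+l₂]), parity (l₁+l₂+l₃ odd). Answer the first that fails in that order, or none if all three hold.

none

Σmᵢ = 0  ✓
l₃∈[|l₁−l₂|,l₁+l₂]=[1,3], have l₃=3  ✓
Σlᵢ = 6 ⇒ even  ✓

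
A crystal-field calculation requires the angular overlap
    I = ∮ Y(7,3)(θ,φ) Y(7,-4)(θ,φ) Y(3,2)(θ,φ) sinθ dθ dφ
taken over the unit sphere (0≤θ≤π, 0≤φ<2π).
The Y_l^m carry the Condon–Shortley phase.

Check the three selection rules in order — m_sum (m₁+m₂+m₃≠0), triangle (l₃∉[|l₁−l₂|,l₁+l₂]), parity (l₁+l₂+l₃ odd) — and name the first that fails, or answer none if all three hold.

m_sum

Σmᵢ = 1  ✗
l₃∈[|l₁−l₂|,l₁+l₂]=[0,14], have l₃=3
Σlᵢ = 17 ⇒ odd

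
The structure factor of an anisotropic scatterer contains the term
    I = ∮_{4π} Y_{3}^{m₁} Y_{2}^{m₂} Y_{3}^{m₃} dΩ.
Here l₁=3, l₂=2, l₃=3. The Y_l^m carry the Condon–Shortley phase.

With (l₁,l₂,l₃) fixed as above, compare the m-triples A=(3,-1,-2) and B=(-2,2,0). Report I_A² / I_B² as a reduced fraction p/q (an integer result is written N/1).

Same 3,2,3: normalisation and zero-m 3j drop out of the ratio.
A: Δ: 2! 4! 2! / 9! → 1/3780; sum: t=0:+1/48 = 1/48; 3j²(3 2 3; 3 -1 -2) = Δ·Π!·Σ² = 5/84  (sign -1)
B: Δ: 2! 4! 2! / 9! → 1/3780; sum: t=2:+1/24 = 1/24; 3j²(3 2 3; -2 2 0) = Δ·Π!·Σ² = 1/21  (sign -1)
I_A²/I_B² = (5/84)/(1/21) = 5/4

5/4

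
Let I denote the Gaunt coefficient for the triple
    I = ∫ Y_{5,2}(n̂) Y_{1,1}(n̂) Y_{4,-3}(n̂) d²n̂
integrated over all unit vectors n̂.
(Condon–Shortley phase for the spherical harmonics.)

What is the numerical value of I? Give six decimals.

m-sum 0 ✓  L=10 even ✓  4≤4≤6 ✓
Π(2lᵢ+1) = 11×3×9 = 297
triangle coeff Δ(5,1,4) = 1/495
Σ_t [1,1]: t=1:−1/576 = -1/576
(3j)²=5/99 [(5 1 4; 0 0 0)], sign=-1
Σ_t [2,2]: t=2:+1/10080 = 1/10080
(3j)²=1/165 [(5 1 4; 2 1 -3)], sign=-1
⇒ 4πI² = 1/11
I = (+1)√(1/11/(4π)) = 0.08505478

0.085055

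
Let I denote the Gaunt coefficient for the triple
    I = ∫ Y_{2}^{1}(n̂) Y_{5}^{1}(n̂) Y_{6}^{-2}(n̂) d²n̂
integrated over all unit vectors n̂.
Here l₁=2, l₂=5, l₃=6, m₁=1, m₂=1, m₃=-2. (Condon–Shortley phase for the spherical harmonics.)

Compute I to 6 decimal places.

L=13 odd ⇒ parity kills the (l;000) factor ⇒ I = 0

0.000000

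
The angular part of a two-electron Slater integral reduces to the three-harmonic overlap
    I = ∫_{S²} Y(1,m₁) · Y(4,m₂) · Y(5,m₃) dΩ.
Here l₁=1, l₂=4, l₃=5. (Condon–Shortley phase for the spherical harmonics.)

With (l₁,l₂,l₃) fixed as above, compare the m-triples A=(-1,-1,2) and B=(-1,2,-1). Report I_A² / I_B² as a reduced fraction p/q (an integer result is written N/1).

7/2

Same 1,4,5: normalisation and zero-m 3j drop out of the ratio.
A: Δ: 0! 2! 8! / 11! → 1/495; sum: t=0:+1/1440 = 1/1440; 3j²(1 4 5; -1 -1 2) = Δ·Π!·Σ² = 7/165  (sign -1)
B: Δ: 0! 2! 8! / 11! → 1/495; sum: t=0:+1/2880 = 1/2880; 3j²(1 4 5; -1 2 -1) = Δ·Π!·Σ² = 2/165  (sign +1)
I_A²/I_B² = (7/165)/(2/165) = 7/2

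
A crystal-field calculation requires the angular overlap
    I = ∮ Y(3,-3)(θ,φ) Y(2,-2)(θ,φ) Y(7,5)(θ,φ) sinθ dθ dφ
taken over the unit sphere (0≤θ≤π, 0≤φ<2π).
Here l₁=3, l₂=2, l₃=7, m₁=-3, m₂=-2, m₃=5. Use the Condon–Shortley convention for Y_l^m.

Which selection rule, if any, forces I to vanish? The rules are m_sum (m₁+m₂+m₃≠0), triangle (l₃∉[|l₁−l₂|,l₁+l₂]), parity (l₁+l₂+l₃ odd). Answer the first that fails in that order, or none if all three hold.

azimuthal sum: -3 − 2 + 5 = 0  ✓
1 ≤ 7 ≤ 5 (triangle on l)  ✗
L = 3 + 2 + 7 = 12 (even)

triangle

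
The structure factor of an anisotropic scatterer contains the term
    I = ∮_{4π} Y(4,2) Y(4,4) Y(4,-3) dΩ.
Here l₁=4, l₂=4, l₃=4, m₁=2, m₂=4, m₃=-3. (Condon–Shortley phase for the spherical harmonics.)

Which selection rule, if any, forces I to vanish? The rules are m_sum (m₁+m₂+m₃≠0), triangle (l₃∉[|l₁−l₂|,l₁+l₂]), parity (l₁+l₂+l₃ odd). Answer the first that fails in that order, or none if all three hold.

azimuthal sum: 2 + 4 − 3 = 3  ✗
0 ≤ 4 ≤ 8 (triangle on l)
L = 4 + 4 + 4 = 12 (even)

m_sum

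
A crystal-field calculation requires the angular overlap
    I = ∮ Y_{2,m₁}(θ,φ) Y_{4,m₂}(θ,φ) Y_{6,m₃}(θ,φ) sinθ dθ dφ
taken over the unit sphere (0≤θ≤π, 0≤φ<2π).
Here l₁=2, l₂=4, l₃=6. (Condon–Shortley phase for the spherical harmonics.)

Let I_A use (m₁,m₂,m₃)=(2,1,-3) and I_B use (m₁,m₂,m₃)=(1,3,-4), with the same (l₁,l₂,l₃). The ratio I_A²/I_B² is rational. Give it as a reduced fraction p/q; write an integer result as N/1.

21/40

l's match ⇒ only the (l;m) 3-j factors differ between A and B.
A: triangle coeff Δ(2,4,6) = 1/6435; Σ_t [0,0]: t=0:+1/17280 = 1/17280; (3j)²=14/715 [(2 4 6; 2 1 -3)], sign=-1
B: triangle coeff Δ(2,4,6) = 1/6435; Σ_t [0,0]: t=0:+1/30240 = 1/30240; (3j)²=16/429 [(2 4 6; 1 3 -4)], sign=+1
I_A²/I_B² = (14/715)/(16/429) = 21/40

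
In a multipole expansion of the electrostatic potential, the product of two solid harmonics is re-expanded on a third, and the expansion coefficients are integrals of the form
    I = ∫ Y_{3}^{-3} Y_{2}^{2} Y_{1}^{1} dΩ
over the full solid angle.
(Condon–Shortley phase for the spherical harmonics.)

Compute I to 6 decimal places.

m-sum 0 ✓  L=6 even ✓  1≤1≤5 ✓
Π(2lᵢ+1) = 7×5×3 = 105
triangle coeff Δ(3,2,1) = 1/105
Σ_t [2,2]: t=2:+1/4 = 1/4
(3j)²=3/35 [(3 2 1; 0 0 0)], sign=-1
Σ_t [4,4]: t=4:+1/48 = 1/48
(3j)²=1/7 [(3 2 1; -3 2 1)], sign=+1
⇒ 4πI² = 9/7
I = (-1)√(9/7/(4π)) = -0.31986543

-0.319865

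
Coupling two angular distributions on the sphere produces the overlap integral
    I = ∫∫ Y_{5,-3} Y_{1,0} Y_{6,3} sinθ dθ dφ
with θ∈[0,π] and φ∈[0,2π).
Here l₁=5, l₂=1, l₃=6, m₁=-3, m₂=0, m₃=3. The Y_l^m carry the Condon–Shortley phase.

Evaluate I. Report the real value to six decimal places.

-0.212310

Checks pass: Σm=0; 12 even; l₃=6∈[4,6].
(2·5+1)(2·1+1)(2·6+1) = 429
Δ: 0! 10! 2! / 13! → 1/858
sum: t=0:+1/14400 = 1/14400
3j²(5 1 6; 0 0 0) = Δ·Π!·Σ² = 6/143  (sign +1)
sum: t=0:+1/80640 = 1/80640
3j²(5 1 6; -3 0 3) = Δ·Π!·Σ² = 9/286  (sign -1)
combine: 4πI² = 429·6/143·9/286 = 81/143
take √, sign -1: I = -0.21230956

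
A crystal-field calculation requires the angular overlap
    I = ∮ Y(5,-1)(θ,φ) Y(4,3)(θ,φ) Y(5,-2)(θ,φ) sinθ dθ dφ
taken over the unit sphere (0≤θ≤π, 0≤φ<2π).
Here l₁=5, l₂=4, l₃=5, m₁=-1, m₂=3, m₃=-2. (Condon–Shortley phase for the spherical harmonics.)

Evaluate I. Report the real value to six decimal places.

Rules hold: Σm=0, L=14 even, 1≤5≤9.
N = 11·9·11 = 1089
Δ = 4!·6!·4!/15! = 1/3153150
Racah Σ t=0..4: t=0:+1/69120 t=1:−1/1728 t=2:+1/576 t=3:−1/1728 t=4:+1/69120 = 7/11520
⇒ 3j(5 4 5; 0 0 0)² = 2/143, sgn -1
Racah Σ t=3..4: t=3:−1/5184 t=4:+1/6912 = -1/20736
⇒ 3j(5 4 5; -1 3 -2)² = 5/2574, sgn +1
4πI² = N·(3j₀)²·(3jₘ)² = 5/169
I = -1·√(0.0295858/4π) = -0.04852178

-0.048522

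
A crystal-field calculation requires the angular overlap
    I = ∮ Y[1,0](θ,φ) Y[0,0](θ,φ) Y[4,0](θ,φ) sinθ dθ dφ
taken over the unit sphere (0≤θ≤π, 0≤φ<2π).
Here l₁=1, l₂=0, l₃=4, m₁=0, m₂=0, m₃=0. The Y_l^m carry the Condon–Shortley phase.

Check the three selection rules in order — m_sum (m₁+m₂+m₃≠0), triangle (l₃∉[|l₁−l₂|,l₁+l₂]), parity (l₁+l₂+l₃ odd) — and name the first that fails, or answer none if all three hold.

m₁+m₂+m₃ = 0 + 0 + 0 = 0  ✓
triangle: |1−0|=1 ≤ l₃=4 ≤ 1+0=1  ✗
parity: l₁+l₂+l₃ = 5 is odd

triangle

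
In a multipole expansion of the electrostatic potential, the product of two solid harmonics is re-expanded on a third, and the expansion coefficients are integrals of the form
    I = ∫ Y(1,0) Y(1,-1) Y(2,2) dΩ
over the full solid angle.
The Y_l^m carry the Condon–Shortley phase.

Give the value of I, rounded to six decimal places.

Σmᵢ = 1 ≠ 0, so the φ-integral vanishes; I = 0

0.000000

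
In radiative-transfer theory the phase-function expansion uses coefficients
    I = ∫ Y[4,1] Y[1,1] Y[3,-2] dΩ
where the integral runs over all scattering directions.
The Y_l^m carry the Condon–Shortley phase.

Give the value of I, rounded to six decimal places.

-0.106622

Checks pass: Σm=0; 8 even; l₃=3∈[3,5].
(2·4+1)(2·1+1)(2·3+1) = 189
Δ: 2! 6! 0! / 9! → 1/252
sum: t=1:−1/36 = -1/36
3j²(4 1 3; 0 0 0) = Δ·Π!·Σ² = 4/63  (sign +1)
sum: t=2:+1/240 = 1/240
3j²(4 1 3; 1 1 -2) = Δ·Π!·Σ² = 1/84  (sign -1)
combine: 4πI² = 189·4/63·1/84 = 1/7
take √, sign -1: I = -0.10662181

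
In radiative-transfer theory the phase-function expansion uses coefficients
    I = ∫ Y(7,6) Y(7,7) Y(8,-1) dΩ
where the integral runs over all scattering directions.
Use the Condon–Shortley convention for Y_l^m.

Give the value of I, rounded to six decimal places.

6 + 7 − 1 = 12 ≠ 0: azimuthal integral kills it; I = 0

0.000000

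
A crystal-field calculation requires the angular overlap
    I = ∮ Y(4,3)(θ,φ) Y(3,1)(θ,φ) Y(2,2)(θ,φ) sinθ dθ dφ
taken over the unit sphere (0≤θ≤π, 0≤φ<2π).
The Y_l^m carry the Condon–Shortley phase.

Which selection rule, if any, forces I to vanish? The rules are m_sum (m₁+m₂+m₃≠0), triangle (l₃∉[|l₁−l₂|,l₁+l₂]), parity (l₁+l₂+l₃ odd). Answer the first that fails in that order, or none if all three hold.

m_sum

Σmᵢ = 6  ✗
l₃∈[|l₁−l₂|,l₁+l₂]=[1,7], have l₃=2
Σlᵢ = 9 ⇒ odd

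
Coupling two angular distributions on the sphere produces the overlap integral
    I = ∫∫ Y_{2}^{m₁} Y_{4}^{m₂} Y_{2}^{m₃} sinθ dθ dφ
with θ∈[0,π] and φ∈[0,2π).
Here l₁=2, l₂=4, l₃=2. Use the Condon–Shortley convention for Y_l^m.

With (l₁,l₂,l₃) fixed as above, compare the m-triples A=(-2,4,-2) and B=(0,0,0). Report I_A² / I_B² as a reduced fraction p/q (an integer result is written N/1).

35/18

l's match ⇒ only the (l;m) 3-j factors differ between A and B.
A: triangle coeff Δ(2,4,2) = 1/630; Σ_t [4,4]: t=4:+1/576 = 1/576; (3j)²=1/9 [(2 4 2; -2 4 -2)], sign=+1
B: triangle coeff Δ(2,4,2) = 1/630; Σ_t [2,2]: t=2:+1/16 = 1/16; (3j)²=2/35 [(2 4 2; 0 0 0)], sign=+1
I_A²/I_B² = (1/9)/(2/35) = 35/18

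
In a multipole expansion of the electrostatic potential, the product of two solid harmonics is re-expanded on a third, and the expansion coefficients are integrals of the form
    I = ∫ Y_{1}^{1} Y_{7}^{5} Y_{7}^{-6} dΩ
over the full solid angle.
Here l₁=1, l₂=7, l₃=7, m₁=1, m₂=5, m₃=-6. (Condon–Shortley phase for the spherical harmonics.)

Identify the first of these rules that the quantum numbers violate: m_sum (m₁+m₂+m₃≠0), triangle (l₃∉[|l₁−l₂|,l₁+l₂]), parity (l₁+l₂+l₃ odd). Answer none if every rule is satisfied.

azimuthal sum: 1 + 5 − 6 = 0  ✓
6 ≤ 7 ≤ 8 (triangle on l)  ✓
L = 1 + 7 + 7 = 15 (odd)  ✗

parity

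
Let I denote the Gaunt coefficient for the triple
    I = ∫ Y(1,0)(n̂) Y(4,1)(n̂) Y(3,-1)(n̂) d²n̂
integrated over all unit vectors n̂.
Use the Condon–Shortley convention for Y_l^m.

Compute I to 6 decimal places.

-0.238414

Rules hold: Σm=0, L=8 even, 3≤3≤5.
N = 3·9·7 = 189
Δ = 2!·0!·6!/9! = 1/252
Racah Σ t=1..1: t=1:−1/36 = -1/36
⇒ 3j(1 4 3; 0 0 0)² = 4/63, sgn +1
Racah Σ t=1..1: t=1:−1/48 = -1/48
⇒ 3j(1 4 3; 0 1 -1)² = 5/84, sgn -1
4πI² = N·(3j₀)²·(3jₘ)² = 5/7
I = -1·√(0.714286/4π) = -0.23841361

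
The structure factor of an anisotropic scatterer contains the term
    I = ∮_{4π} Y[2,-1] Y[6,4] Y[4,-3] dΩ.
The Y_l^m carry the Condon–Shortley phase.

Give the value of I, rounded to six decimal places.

0.246389

m-sum 0 ✓  L=12 even ✓  4≤4≤8 ✓
Π(2lᵢ+1) = 5×13×9 = 585
triangle coeff Δ(2,6,4) = 1/6435
Σ_t [2,2]: t=2:+1/2304 = 1/2304
(3j)²=5/143 [(2 6 4; 0 0 0)], sign=+1
Σ_t [3,3]: t=3:−1/30240 = -1/30240
(3j)²=16/429 [(2 6 4; -1 4 -3)], sign=+1
⇒ 4πI² = 1200/1573
I = (+1)√(1200/1573/(4π)) = 0.24638901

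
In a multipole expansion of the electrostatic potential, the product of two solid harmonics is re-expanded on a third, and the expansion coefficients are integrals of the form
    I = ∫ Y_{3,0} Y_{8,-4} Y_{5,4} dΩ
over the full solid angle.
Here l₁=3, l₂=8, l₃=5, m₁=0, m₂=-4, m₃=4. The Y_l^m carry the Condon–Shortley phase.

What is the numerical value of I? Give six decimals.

0.124544

Rules hold: Σm=0, L=16 even, 5≤5≤11.
N = 7·17·11 = 1309
Δ = 6!·0!·10!/17! = 1/136136
Racah Σ t=3..3: t=3:−1/518400 = -1/518400
⇒ 3j(3 8 5; 0 0 0)² = 56/2431, sgn +1
Racah Σ t=3..3: t=3:−1/13063680 = -1/13063680
⇒ 3j(3 8 5; 0 -4 4)² = 10/1547, sgn +1
4πI² = N·(3j₀)²·(3jₘ)² = 560/2873
I = +1·√(0.194918/4π) = 0.12454356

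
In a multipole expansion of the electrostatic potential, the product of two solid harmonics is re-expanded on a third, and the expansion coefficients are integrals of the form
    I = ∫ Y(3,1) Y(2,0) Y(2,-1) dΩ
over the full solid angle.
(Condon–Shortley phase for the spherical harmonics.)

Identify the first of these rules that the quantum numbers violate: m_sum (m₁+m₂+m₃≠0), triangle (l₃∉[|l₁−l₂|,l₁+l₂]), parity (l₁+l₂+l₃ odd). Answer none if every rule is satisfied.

azimuthal sum: 1 + 0 − 1 = 0  ✓
1 ≤ 2 ≤ 5 (triangle on l)  ✓
L = 3 + 2 + 2 = 7 (odd)  ✗

parity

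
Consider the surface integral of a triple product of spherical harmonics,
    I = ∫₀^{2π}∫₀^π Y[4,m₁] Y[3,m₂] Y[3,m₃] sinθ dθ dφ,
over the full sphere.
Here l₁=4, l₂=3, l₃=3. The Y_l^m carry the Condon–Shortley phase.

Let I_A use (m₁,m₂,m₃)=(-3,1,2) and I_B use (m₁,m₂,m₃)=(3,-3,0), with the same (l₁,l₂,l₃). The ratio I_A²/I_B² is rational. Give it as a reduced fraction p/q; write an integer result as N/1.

Shared (l₁,l₂,l₃)=(4,3,3): N and (l;000)² cancel in I_A²/I_B².
A: Δ = 4!·4!·2!/11! = 1/34650; Racah Σ t=3..4: t=3:−1/144 t=4:+1/288 = -1/288; ⇒ 3j(4 3 3; -3 1 2)² = 1/99, sgn +1
B: Δ = 4!·4!·2!/11! = 1/34650; Racah Σ t=0..0: t=0:+1/288 = 1/288; ⇒ 3j(4 3 3; 3 -3 0)² = 1/22, sgn -1
I_A²/I_B² = (1/99)/(1/22) = 2/9

2/9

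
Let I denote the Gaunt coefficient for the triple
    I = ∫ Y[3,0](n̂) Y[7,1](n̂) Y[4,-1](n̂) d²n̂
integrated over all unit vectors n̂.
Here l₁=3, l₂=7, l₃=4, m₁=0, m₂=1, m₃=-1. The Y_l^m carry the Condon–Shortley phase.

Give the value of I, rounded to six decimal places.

m-sum 0 ✓  L=14 even ✓  4≤4≤10 ✓
Π(2lᵢ+1) = 7×15×9 = 945
triangle coeff Δ(3,7,4) = 1/45045
Σ_t [3,3]: t=3:−1/20736 = -1/20736
(3j)²=35/1287 [(3 7 4; 0 0 0)], sign=-1
Σ_t [3,3]: t=3:−1/25920 = -1/25920
(3j)²=32/1287 [(3 7 4; 0 1 -1)], sign=+1
⇒ 4πI² = 39200/61347
I = (-1)√(39200/61347/(4π)) = -0.22549735

-0.225497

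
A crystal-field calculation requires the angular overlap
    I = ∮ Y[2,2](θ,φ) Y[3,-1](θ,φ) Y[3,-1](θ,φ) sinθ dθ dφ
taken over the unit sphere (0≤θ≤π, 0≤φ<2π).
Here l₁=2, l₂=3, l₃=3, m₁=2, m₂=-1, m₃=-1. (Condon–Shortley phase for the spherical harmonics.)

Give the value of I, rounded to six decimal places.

0.206013

Checks pass: Σm=0; 8 even; l₃=3∈[1,5].
(2·2+1)(2·3+1)(2·3+1) = 245
Δ: 2! 2! 4! / 9! → 1/3780
sum: t=0:+1/24 t=1:−1/4 t=2:+1/24 = -1/6
3j²(2 3 3; 0 0 0) = Δ·Π!·Σ² = 4/105  (sign +1)
sum: t=0:+1/16 = 1/16
3j²(2 3 3; 2 -1 -1) = Δ·Π!·Σ² = 2/35  (sign +1)
combine: 4πI² = 245·4/105·2/35 = 8/15
take √, sign +1: I = 0.20601291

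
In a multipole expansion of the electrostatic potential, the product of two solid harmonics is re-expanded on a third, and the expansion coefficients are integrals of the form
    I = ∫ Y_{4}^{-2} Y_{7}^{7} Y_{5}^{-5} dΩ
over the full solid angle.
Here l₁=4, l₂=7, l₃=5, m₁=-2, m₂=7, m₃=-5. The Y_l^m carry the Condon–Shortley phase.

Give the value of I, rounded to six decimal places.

0.182648

Rules hold: Σm=0, L=16 even, 3≤5≤11.
N = 9·15·11 = 1485
Δ = 6!·2!·8!/17! = 1/6126120
Racah Σ t=2..4: t=2:+1/69120 t=3:−1/20736 t=4:+1/69120 = -1/51840
⇒ 3j(4 7 5; 0 0 0)² = 280/21879, sgn +1
Racah Σ t=6..6: t=6:+1/58060800 = 1/58060800
⇒ 3j(4 7 5; -2 7 -5)² = 3/136, sgn +1
4πI² = N·(3j₀)²·(3jₘ)² = 1575/3757
I = +1·√(0.419217/4π) = 0.18264793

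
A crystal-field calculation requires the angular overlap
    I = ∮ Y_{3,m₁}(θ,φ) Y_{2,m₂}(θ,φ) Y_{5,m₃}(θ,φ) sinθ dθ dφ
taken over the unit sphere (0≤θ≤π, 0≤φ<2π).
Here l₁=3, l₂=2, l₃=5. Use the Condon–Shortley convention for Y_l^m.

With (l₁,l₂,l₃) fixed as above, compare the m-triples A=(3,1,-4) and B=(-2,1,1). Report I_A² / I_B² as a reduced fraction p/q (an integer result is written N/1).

Same 3,2,5: normalisation and zero-m 3j drop out of the ratio.
A: Δ: 0! 6! 4! / 11! → 1/2310; sum: t=0:+1/4320 = 1/4320; 3j²(3 2 5; 3 1 -4) = Δ·Π!·Σ² = 2/55  (sign -1)
B: Δ: 0! 6! 4! / 11! → 1/2310; sum: t=0:+1/720 = 1/720; 3j²(3 2 5; -2 1 1) = Δ·Π!·Σ² = 4/385  (sign +1)
I_A²/I_B² = (2/55)/(4/385) = 7/2

7/2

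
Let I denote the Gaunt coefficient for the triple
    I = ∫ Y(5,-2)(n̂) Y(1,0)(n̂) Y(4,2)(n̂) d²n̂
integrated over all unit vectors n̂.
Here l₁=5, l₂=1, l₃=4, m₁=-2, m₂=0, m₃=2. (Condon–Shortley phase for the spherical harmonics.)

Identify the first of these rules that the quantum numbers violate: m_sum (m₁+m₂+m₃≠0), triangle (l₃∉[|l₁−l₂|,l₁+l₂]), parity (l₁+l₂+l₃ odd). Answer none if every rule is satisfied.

none

azimuthal sum: -2 + 0 + 2 = 0  ✓
4 ≤ 4 ≤ 6 (triangle on l)  ✓
L = 5 + 1 + 4 = 10 (even)  ✓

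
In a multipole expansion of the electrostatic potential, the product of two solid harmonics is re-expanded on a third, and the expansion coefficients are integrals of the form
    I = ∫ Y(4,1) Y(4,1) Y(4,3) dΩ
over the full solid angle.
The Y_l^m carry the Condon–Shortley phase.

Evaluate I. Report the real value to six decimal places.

m-sum = 1 + 1 + 3 = 5 ≠ 0 ⇒ I = 0

0.000000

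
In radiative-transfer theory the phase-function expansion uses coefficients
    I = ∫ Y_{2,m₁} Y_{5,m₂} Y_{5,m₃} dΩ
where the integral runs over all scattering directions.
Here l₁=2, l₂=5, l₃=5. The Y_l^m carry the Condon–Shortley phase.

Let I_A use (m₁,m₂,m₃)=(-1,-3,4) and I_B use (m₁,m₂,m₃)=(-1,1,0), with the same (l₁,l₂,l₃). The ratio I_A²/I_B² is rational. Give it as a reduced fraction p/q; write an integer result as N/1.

l's match ⇒ only the (l;m) 3-j factors differ between A and B.
A: triangle coeff Δ(2,5,5) = 1/38610; Σ_t [1,2]: t=1:−1/10080 t=2:+1/80640 = -1/11520; (3j)²=49/1430 [(2 5 5; -1 -3 4)], sign=+1
B: triangle coeff Δ(2,5,5) = 1/38610; Σ_t [1,2]: t=1:−1/1440 t=2:+1/1152 = 1/5760; (3j)²=1/858 [(2 5 5; -1 1 0)], sign=-1
I_A²/I_B² = (49/1430)/(1/858) = 147/5

147/5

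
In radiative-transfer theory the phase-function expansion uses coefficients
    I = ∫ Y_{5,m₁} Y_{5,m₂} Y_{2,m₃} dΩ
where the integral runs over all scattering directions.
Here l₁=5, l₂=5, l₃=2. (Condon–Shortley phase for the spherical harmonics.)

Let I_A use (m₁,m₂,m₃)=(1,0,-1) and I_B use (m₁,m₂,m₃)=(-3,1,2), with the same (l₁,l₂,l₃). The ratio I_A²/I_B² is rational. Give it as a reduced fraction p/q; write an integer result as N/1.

5/112

Shared (l₁,l₂,l₃)=(5,5,2): N and (l;000)² cancel in I_A²/I_B².
A: Δ = 8!·2!·2!/13! = 1/38610; Racah Σ t=3..4: t=3:−1/1440 t=4:+1/1152 = 1/5760; ⇒ 3j(5 5 2; 1 0 -1)² = 1/858, sgn -1
B: Δ = 8!·2!·2!/13! = 1/38610; Racah Σ t=6..6: t=6:+1/5760 = 1/5760; ⇒ 3j(5 5 2; -3 1 2)² = 56/2145, sgn +1
I_A²/I_B² = (1/858)/(56/2145) = 5/112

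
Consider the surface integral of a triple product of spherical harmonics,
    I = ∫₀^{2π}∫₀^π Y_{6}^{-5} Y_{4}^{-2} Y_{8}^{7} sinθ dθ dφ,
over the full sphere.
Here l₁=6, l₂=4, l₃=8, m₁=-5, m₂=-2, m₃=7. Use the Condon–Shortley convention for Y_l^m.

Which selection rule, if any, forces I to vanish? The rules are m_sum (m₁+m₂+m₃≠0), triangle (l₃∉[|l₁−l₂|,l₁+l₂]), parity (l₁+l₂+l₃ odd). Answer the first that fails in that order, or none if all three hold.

none

Σmᵢ = 0  ✓
l₃∈[|l₁−l₂|,l₁+l₂]=[2,10], have l₃=8  ✓
Σlᵢ = 18 ⇒ even  ✓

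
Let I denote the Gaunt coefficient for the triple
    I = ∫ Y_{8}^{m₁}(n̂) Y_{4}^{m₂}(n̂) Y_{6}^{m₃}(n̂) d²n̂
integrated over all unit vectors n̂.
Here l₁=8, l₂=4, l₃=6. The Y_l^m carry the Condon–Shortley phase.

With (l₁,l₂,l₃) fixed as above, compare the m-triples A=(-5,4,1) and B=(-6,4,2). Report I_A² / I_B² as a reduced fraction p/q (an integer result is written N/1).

Same 8,4,6: normalisation and zero-m 3j drop out of the ratio.
A: Δ: 6! 10! 2! / 19! → 1/23279256; sum: t=6:+1/43545600 = 1/43545600; 3j²(8 4 6; -5 4 1) = Δ·Π!·Σ² = 20/969  (sign -1)
B: Δ: 6! 10! 2! / 19! → 1/23279256; sum: t=6:+1/116121600 = 1/116121600; 3j²(8 4 6; -6 4 2) = Δ·Π!·Σ² = 7/323  (sign +1)
I_A²/I_B² = (20/969)/(7/323) = 20/21

20/21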